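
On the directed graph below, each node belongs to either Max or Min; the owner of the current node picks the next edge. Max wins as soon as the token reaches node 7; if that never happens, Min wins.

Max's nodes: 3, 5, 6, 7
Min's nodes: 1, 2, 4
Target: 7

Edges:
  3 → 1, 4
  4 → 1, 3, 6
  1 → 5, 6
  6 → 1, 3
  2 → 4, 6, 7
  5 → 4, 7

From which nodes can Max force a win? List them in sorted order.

5, 7

A0 = {7}
A1: add {5} — 5 (Max) has 5→7.
A2 = A1; e.g. 1 (Min) can still go to 6. Fixed point.
Max's winning region = {5, 7}.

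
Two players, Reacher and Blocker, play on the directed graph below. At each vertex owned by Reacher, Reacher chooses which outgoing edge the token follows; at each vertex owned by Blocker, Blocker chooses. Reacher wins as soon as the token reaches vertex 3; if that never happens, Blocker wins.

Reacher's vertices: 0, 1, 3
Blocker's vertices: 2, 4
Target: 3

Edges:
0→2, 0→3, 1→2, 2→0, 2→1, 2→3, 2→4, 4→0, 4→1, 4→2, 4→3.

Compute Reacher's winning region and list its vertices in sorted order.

0, 3

A0 = {3}
A1: add {0} — 0 (Reacher) has 0→3.
A2 = A1; e.g. 1 (Reacher) has no edge into A1. Fixed point.
Reacher's winning region = {0, 3}.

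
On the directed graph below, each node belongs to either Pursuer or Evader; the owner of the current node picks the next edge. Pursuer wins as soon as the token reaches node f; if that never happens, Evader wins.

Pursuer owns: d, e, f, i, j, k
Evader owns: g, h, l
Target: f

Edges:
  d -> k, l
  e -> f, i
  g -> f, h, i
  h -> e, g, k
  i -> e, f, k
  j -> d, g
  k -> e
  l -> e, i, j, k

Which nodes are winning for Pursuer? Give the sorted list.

d, e, f, i, j, k, l

A0 = {f}
A1: add {e, i} — e (Pursuer) has e→f; i (Pursuer) has i→f.
A2: add {k} — k (Pursuer) has k→e.
A3: add {d} — d (Pursuer) has d→k.
A4: add {j} — j (Pursuer) has j→d.
A5: add {l} — l (Evader): all of {e, i, j, k} already in.
A6 = A5; e.g. g (Evader) can still go to h. Fixed point.
Pursuer's winning region = {d, e, f, i, j, k, l}.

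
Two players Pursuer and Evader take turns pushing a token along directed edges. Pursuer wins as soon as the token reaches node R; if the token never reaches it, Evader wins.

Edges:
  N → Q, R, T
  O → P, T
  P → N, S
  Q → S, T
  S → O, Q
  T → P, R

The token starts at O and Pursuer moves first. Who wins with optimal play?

Evader

Track states (vertex, player-to-move).
A0 = {(R,Pursuer), (R,Evader)}
A1: add {(N,Pursuer), (T,Pursuer)}.
A2 = A1; e.g. (N,Evader) stays out. (O,Pursuer) never enters ⇒ Evader avoids the target.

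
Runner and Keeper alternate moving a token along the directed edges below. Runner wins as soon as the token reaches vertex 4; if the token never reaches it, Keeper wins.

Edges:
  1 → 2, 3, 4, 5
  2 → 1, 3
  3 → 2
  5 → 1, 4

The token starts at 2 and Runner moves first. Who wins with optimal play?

Track states (vertex, player-to-move).
A0 = {(4,Runner), (4,Keeper)}
A1: add {(1,Runner), (5,Runner)}.
A2: add {(5,Keeper)}.
A3 = A2; e.g. (1,Keeper) stays out. (2,Runner) never enters ⇒ Keeper avoids the target.

Keeper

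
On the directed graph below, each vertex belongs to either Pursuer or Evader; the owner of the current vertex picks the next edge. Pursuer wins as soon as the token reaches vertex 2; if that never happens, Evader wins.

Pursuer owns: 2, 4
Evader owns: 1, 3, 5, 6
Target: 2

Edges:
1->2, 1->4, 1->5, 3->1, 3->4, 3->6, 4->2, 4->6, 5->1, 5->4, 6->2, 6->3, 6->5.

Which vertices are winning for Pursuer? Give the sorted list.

A0 = {2}
A1: add {4} — 4 (Pursuer) has 4→2.
A2 = A1; e.g. 1 (Evader) can still go to 5. Fixed point.
Pursuer's winning region = {2, 4}.

2, 4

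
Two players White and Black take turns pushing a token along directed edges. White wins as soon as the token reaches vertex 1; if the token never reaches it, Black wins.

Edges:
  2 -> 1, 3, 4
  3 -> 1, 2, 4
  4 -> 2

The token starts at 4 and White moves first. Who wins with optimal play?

Black

Track states (vertex, player-to-move).
A0 = {(1,White), (1,Black)}
A1: add {(2,White), (3,White)}.
A2: add {(4,Black)}.
A3 = A2; e.g. (2,Black) stays out. (4,White) never enters ⇒ Black avoids the target.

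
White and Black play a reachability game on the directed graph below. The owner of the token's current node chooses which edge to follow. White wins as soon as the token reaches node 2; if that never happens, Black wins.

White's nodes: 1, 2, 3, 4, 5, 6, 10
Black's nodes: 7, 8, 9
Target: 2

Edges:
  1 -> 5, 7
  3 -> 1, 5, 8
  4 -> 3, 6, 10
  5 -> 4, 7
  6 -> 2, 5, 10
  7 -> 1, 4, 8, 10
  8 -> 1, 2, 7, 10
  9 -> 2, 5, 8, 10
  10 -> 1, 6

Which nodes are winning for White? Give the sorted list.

1, 2, 3, 4, 5, 6, 10

A0 = {2}
A1: add {6} — 6 (White) has 6→2.
A2: add {4, 10} — 4 (White) has 4→6; 10 (White) has 10→6.
A3: add {5} — 5 (White) has 5→4.
A4: add {1, 3} — 1 (White) has 1→5; 3 (White) has 3→5.
A5 = A4; e.g. 7 (Black) can still go to 8. Fixed point.
White's winning region = {1, 2, 3, 4, 5, 6, 10}.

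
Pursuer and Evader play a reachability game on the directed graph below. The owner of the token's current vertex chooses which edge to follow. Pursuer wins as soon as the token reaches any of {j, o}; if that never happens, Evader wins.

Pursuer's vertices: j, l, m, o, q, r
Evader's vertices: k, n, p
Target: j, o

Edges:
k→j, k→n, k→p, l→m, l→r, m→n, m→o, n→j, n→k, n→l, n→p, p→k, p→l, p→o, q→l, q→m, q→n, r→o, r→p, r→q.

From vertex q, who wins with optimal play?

A0 = {j, o}
A1: add {m, r} — m (Pursuer) has m→o; r (Pursuer) has r→o.
A2: add {l, q} — l (Pursuer) has l→m; q (Pursuer) has q→m.
A3 = A2; e.g. k (Evader) can still go to n. Fixed point.
q ∈ A2, so Pursuer can force the target.

Pursuer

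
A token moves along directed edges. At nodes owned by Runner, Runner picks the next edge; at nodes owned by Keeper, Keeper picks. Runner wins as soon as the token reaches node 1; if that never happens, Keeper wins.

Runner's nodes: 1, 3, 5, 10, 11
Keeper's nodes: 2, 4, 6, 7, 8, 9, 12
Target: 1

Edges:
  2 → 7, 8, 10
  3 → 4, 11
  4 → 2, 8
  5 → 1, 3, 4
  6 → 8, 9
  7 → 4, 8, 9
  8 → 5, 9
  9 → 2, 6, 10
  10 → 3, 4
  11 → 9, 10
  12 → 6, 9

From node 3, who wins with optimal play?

A0 = {1}
A1: add {5} — 5 (Runner) has 5→1.
A2 = A1; e.g. 2 (Keeper) can still go to 7. Fixed point.
3 never enters the attractor, so Keeper can avoid the target forever.

Keeper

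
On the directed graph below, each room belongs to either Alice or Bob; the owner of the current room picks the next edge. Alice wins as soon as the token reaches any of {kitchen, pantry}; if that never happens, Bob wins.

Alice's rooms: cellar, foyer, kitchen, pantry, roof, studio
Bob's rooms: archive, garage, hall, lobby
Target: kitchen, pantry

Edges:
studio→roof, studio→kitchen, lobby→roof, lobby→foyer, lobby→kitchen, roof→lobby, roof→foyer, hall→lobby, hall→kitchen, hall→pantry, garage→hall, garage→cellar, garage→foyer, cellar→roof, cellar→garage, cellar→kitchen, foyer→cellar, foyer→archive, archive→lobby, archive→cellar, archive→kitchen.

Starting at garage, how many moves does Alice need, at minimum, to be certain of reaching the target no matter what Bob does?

6

A0 = {kitchen, pantry}
A1: add {cellar, studio} — studio (Alice) has studio→kitchen; cellar (Alice) has cellar→kitchen.
A2: add {foyer} — foyer (Alice) has foyer→cellar.
A3: add {roof} — roof (Alice) has roof→foyer.
A4: add {lobby} — lobby (Bob): all of {roof, foyer, kitchen} already in.
A5: add {archive, hall} — hall (Bob): all of {lobby, kitchen, pantry} already in; archive (Bob): all of {lobby, cellar, kitchen} already in.
A6: add {garage} — garage (Bob): all of {hall, cellar, foyer} already in.
A6 = all vertices. Fixed point.
garage enters the attractor at level 6, so Alice can force the target in 6 moves from there.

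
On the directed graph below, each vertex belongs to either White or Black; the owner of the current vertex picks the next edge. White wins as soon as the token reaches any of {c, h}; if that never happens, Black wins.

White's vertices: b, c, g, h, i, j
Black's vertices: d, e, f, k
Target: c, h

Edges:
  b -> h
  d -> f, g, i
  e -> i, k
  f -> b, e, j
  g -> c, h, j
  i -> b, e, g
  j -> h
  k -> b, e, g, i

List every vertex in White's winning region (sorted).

A0 = {c, h}
A1: add {b, g, j} — b (White) has b→h; g (White) has g→c; j (White) has j→h.
A2: add {i} — i (White) has i→b.
A3 = A2; e.g. d (Black) can still go to f. Fixed point.
White's winning region = {b, c, g, h, i, j}.

b, c, g, h, i, j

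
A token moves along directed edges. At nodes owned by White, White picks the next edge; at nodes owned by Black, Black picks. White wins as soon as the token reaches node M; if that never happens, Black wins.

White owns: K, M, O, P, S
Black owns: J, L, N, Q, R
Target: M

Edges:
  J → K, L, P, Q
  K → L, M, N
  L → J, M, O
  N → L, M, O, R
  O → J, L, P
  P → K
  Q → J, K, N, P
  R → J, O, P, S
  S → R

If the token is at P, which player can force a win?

A0 = {M}
A1: add {K} — K (White) has K→M.
A2: add {P} — P (White) has P→K.
P ∈ A2, so White can force the target.

White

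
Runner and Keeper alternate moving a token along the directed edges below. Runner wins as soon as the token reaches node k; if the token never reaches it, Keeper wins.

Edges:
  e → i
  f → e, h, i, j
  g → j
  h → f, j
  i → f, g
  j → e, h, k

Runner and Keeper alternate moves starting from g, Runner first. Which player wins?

Keeper

Track states (vertex, player-to-move).
A0 = {(k,Runner), (k,Keeper)}
A1: add {(j,Runner)}.
A2: add {(g,Keeper)}.
A3: add {(i,Runner)}.
A4: add {(e,Keeper)}.
A5: add {(f,Runner)}.
A6: add {(h,Keeper)}.
A7 = A6; e.g. (e,Runner) stays out. (g,Runner) never enters ⇒ Keeper avoids the target.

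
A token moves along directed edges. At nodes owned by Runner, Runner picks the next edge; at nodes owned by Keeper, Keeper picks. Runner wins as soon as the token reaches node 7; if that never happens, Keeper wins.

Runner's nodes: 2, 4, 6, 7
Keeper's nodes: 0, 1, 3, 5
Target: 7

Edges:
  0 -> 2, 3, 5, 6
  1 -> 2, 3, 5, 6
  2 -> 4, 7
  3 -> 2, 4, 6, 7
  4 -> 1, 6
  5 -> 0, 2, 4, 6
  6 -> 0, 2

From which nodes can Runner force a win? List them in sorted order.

2, 3, 4, 6, 7

A0 = {7}
A1: add {2} — 2 (Runner) has 2→7.
A2: add {6} — 6 (Runner) has 6→2.
A3: add {4} — 4 (Runner) has 4→6.
A4: add {3} — 3 (Keeper): all of {2, 4, 6, 7} already in.
A5 = A4; e.g. 0 (Keeper) can still go to 5. Fixed point.
Runner's winning region = {2, 3, 4, 6, 7}.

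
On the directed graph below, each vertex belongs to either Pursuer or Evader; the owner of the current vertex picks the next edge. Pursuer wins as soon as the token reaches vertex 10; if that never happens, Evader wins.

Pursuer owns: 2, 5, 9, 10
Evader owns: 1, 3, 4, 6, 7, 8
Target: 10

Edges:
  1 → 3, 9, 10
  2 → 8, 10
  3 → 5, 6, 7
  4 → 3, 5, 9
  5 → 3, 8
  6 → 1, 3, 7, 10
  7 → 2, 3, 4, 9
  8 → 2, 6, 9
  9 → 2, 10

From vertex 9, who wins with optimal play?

A0 = {10}
A1: add {2, 9} — 2 (Pursuer) has 2→10; 9 (Pursuer) has 9→10.
A2 = A1; e.g. 1 (Evader) can still go to 3. Fixed point.
9 ∈ A1, so Pursuer can force the target.

Pursuer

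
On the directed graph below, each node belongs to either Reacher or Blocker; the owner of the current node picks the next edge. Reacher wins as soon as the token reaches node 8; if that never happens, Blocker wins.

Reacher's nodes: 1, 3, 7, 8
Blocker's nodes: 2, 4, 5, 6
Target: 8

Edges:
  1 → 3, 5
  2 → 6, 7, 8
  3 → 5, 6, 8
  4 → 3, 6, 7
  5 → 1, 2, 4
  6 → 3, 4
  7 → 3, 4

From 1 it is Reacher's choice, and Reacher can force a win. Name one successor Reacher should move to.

3

A0 = {8}
A1: add {3} — 3 (Reacher) has 3→8.
A2: add {1, 7} — 1 (Reacher) has 1→3; 7 (Reacher) has 7→3.
A3 = A2; e.g. 2 (Blocker) can still go to 6. Fixed point.
From 1, successor 3 is in the attractor (rank 1); the other successor 5 is not.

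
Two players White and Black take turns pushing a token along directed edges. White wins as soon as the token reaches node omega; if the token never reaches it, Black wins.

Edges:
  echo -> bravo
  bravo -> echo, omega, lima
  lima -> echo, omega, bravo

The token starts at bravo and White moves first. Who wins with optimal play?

White

Track states (vertex, player-to-move).
A0 = {(omega,White), (omega,Black)}
A1: add {(bravo,White), (lima,White)}.
(bravo,White) ∈ A1 ⇒ White forces the target.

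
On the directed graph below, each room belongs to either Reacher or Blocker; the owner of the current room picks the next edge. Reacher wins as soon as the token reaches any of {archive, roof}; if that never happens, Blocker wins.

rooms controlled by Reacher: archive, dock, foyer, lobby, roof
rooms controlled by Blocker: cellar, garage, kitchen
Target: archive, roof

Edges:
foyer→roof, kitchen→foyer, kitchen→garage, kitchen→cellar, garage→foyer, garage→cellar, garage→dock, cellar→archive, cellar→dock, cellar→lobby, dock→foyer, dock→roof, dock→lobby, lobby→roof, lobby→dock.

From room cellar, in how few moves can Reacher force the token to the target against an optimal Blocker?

A0 = {archive, roof}
A1: add {dock, foyer, lobby} — foyer (Reacher) has foyer→roof; dock (Reacher) has dock→roof; lobby (Reacher) has lobby→roof.
A2: add {cellar} — cellar (Blocker): all of {archive, dock, lobby} already in.
cellar enters the attractor at level 2, so Reacher can force the target in 2 moves from there.

2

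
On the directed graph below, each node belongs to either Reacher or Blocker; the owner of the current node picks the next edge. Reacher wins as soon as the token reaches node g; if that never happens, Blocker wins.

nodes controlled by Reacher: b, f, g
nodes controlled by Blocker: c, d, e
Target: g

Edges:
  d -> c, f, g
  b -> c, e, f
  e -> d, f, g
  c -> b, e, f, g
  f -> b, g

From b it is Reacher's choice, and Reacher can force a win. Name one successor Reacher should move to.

f

A0 = {g}
A1: add {f} — f (Reacher) has f→g.
A2: add {b} — b (Reacher) has b→f.
A3 = A2; e.g. c (Blocker) can still go to e. Fixed point.
From b, successor f is in the attractor (rank 1); the other successors c, e are not.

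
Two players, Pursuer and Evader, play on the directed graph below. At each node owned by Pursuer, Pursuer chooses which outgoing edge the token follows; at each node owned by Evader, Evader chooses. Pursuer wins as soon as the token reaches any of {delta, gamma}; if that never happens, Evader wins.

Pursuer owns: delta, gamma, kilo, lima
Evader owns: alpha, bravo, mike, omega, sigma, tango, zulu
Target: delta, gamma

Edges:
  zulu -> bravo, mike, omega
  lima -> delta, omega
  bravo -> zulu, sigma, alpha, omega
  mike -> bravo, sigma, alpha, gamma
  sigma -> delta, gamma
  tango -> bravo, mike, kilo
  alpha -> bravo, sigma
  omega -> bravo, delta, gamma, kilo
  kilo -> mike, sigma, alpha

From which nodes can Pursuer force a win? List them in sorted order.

delta, gamma, kilo, lima, sigma

A0 = {delta, gamma}
A1: add {lima, sigma} — lima (Pursuer) has lima→delta; sigma (Evader): all of {delta, gamma} already in.
A2: add {kilo} — kilo (Pursuer) has kilo→sigma.
A3 = A2; e.g. zulu (Evader) can still go to bravo. Fixed point.
Pursuer's winning region = {delta, gamma, kilo, lima, sigma}.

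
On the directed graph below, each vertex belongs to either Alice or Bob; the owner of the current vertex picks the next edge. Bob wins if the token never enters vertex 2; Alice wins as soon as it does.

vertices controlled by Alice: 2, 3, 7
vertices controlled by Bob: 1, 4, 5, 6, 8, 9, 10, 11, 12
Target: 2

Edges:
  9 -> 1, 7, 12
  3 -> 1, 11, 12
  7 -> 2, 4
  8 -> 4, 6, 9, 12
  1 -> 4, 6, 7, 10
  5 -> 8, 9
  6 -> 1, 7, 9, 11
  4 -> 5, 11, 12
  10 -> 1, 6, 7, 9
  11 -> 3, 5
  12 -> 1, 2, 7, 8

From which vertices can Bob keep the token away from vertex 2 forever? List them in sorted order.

1, 3, 4, 5, 6, 8, 9, 10, 11, 12

A0 = {2}
A1: add {7} — 7 (Alice) has 7→2.
A2 = A1; e.g. 1 (Bob) can still go to 4. Fixed point.
Alice's attractor = {2, 7}; Bob avoids the target exactly from the complement.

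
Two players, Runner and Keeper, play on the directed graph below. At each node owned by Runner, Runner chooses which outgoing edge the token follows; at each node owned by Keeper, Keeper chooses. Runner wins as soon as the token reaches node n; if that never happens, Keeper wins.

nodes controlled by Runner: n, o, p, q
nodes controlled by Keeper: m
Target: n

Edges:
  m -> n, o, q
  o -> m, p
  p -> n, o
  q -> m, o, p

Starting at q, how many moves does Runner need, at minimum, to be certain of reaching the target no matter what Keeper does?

A0 = {n}
A1: add {p} — p (Runner) has p→n.
A2: add {o, q} — o (Runner) has o→p; q (Runner) has q→p.
q enters the attractor at level 2, so Runner can force the target in 2 moves from there.

2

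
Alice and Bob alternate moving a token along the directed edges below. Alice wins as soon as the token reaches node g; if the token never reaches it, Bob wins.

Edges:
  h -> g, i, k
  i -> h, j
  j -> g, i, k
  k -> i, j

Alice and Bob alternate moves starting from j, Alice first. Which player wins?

Track states (vertex, player-to-move).
A0 = {(g,Alice), (g,Bob)}
A1: add {(h,Alice), (j,Alice)}.
(j,Alice) ∈ A1 ⇒ Alice forces the target.

Alice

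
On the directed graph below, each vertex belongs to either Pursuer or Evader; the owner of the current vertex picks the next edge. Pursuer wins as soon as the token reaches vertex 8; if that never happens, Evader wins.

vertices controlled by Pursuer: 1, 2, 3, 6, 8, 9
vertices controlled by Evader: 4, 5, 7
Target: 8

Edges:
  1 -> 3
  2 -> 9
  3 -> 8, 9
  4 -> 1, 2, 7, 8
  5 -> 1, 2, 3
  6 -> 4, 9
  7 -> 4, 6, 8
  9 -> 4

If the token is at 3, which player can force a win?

Pursuer

A0 = {8}
A1: add {3} — 3 (Pursuer) has 3→8.
3 ∈ A1, so Pursuer can force the target.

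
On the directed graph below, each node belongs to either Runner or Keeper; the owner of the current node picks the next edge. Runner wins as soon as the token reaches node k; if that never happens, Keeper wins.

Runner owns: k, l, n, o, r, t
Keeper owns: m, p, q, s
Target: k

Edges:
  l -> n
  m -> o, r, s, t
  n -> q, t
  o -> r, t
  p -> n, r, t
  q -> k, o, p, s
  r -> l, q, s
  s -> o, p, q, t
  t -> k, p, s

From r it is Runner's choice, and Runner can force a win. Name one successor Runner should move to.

A0 = {k}
A1: add {t} — t (Runner) has t→k.
A2: add {n, o} — n (Runner) has n→t; o (Runner) has o→t.
A3: add {l} — l (Runner) has l→n.
A4: add {r} — r (Runner) has r→l.
A5: add {p} — p (Keeper): all of {n, r, t} already in.
A6 = A5; e.g. m (Keeper) can still go to s. Fixed point.
From r, successor l is in the attractor (rank 3); the other successors q, s are not.

l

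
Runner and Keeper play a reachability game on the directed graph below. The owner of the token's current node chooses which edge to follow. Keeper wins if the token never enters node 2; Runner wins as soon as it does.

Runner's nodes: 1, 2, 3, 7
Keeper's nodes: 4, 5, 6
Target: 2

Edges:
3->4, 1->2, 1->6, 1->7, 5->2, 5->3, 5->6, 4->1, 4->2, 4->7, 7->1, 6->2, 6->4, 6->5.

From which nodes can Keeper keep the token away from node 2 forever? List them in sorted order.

A0 = {2}
A1: add {1} — 1 (Runner) has 1→2.
A2: add {7} — 7 (Runner) has 7→1.
A3: add {4} — 4 (Keeper): all of {1, 2, 7} already in.
A4: add {3} — 3 (Runner) has 3→4.
A5 = A4; e.g. 5 (Keeper) can still go to 6. Fixed point.
Runner's attractor = {1, 2, 3, 4, 7}; Keeper avoids the target exactly from the complement.

5, 6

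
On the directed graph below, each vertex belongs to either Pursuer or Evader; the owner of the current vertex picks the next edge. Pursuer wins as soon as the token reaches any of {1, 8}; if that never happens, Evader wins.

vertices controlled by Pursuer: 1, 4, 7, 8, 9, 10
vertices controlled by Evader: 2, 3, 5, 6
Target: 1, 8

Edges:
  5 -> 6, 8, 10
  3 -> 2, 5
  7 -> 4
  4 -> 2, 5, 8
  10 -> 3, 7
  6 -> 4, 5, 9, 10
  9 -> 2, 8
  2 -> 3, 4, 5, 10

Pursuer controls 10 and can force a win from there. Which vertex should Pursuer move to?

7

A0 = {1, 8}
A1: add {4, 9} — 4 (Pursuer) has 4→8; 9 (Pursuer) has 9→8.
A2: add {7} — 7 (Pursuer) has 7→4.
A3: add {10} — 10 (Pursuer) has 10→7.
A4 = A3; e.g. 2 (Evader) can still go to 3. Fixed point.
From 10, successor 7 is in the attractor (rank 2); the other successor 3 is not.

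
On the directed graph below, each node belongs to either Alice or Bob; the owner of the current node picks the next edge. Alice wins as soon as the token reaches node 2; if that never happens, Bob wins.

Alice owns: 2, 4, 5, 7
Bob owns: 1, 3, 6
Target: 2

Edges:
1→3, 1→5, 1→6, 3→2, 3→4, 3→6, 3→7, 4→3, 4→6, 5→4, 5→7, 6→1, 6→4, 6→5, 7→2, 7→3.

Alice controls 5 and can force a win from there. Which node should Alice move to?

7

A0 = {2}
A1: add {7} — 7 (Alice) has 7→2.
A2: add {5} — 5 (Alice) has 5→7.
A3 = A2; e.g. 1 (Bob) can still go to 3. Fixed point.
From 5, successor 7 is in the attractor (rank 1); the other successor 4 is not.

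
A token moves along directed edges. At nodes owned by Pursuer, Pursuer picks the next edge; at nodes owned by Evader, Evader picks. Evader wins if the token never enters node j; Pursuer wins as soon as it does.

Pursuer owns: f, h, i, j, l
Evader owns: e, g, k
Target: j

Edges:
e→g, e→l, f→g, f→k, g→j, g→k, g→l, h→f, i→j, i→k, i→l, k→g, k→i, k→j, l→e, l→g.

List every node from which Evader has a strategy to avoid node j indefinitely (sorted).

A0 = {j}
A1: add {i} — i (Pursuer) has i→j.
A2 = A1; e.g. e (Evader) can still go to g. Fixed point.
Pursuer's attractor = {i, j}; Evader avoids the target exactly from the complement.

e, f, g, h, k, l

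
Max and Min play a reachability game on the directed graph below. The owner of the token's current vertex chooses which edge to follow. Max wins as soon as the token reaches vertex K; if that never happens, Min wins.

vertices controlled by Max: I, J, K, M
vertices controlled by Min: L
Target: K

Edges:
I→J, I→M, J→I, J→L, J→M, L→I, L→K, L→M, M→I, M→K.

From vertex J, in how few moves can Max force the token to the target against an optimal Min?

A0 = {K}
A1: add {M} — M (Max) has M→K.
A2: add {I, J} — I (Max) has I→M; J (Max) has J→M.
J enters the attractor at level 2, so Max can force the target in 2 moves from there.

2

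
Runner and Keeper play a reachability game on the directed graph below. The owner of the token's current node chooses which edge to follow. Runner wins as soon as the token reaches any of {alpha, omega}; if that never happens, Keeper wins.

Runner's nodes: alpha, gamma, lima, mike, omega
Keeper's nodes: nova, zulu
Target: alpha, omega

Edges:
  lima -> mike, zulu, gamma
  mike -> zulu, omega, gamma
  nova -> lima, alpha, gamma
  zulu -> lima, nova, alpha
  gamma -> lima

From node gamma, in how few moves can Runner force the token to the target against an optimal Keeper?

A0 = {alpha, omega}
A1: add {mike} — mike (Runner) has mike→omega.
A2: add {lima} — lima (Runner) has lima→mike.
A3: add {gamma} — gamma (Runner) has gamma→lima.
gamma enters the attractor at level 3, so Runner can force the target in 3 moves from there.

3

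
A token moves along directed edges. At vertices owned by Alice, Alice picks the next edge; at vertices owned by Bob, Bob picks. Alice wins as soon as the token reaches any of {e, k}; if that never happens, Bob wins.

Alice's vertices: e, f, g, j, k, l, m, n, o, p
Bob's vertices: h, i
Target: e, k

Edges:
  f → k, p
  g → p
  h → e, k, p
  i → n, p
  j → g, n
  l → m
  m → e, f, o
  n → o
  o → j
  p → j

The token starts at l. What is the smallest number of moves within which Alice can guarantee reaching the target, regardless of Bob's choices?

2

A0 = {e, k}
A1: add {f, m} — f (Alice) has f→k; m (Alice) has m→e.
A2: add {l} — l (Alice) has l→m.
A3 = A2; e.g. g (Alice) has no edge into A2. Fixed point.
l enters the attractor at level 2, so Alice can force the target in 2 moves from there.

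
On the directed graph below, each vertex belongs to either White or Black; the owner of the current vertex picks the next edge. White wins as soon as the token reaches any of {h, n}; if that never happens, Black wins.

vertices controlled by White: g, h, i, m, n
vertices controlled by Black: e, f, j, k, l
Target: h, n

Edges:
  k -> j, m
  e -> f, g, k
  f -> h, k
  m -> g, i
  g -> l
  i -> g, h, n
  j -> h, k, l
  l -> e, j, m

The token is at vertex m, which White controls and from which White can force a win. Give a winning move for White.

i

A0 = {h, n}
A1: add {i} — i (White) has i→h.
A2: add {m} — m (White) has m→i.
A3 = A2; e.g. e (Black) can still go to f. Fixed point.
From m, successor i is in the attractor (rank 1); the other successor g is not.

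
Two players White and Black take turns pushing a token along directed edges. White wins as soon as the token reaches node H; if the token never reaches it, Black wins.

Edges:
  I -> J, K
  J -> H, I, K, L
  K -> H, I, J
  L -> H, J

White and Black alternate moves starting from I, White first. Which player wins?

Track states (vertex, player-to-move).
A0 = {(H,White), (H,Black)}
A1: add {(J,White), (K,White), (L,White)}.
A2: add {(I,Black), (L,Black)}.
A3 = A2; e.g. (I,White) stays out. (I,White) never enters ⇒ Black avoids the target.

Black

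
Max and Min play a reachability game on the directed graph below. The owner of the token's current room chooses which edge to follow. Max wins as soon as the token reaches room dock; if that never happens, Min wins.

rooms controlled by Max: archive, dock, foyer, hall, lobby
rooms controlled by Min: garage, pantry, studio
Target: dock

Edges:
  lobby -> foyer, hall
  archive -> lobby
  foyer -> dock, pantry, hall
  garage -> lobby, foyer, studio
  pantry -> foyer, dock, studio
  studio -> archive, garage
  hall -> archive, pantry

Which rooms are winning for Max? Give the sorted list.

archive, dock, foyer, hall, lobby

A0 = {dock}
A1: add {foyer} — foyer (Max) has foyer→dock.
A2: add {lobby} — lobby (Max) has lobby→foyer.
A3: add {archive} — archive (Max) has archive→lobby.
A4: add {hall} — hall (Max) has hall→archive.
A5 = A4; e.g. garage (Min) can still go to studio. Fixed point.
Max's winning region = {archive, dock, foyer, hall, lobby}.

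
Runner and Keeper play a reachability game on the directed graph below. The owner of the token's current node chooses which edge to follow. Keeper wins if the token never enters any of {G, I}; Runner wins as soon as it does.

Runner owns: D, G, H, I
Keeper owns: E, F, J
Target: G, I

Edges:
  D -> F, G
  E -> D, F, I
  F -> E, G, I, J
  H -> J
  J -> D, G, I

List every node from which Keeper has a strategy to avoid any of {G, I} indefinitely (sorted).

A0 = {G, I}
A1: add {D} — D (Runner) has D→G.
A2: add {J} — J (Keeper): all of {D, G, I} already in.
A3: add {H} — H (Runner) has H→J.
A4 = A3; e.g. E (Keeper) can still go to F. Fixed point.
Runner's attractor = {D, G, H, I, J}; Keeper avoids the target exactly from the complement.

E, F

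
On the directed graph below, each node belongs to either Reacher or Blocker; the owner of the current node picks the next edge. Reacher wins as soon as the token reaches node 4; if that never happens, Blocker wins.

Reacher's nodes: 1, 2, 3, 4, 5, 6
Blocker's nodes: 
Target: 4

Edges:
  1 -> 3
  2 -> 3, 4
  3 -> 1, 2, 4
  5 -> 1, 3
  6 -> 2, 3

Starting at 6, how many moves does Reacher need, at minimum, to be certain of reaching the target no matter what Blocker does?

A0 = {4}
A1: add {2, 3} — 2 (Reacher) has 2→4; 3 (Reacher) has 3→4.
A2: add {1, 5, 6} — 1 (Reacher) has 1→3; 5 (Reacher) has 5→3; 6 (Reacher) has 6→2.
A2 = all vertices. Fixed point.
6 enters the attractor at level 2, so Reacher can force the target in 2 moves from there.

2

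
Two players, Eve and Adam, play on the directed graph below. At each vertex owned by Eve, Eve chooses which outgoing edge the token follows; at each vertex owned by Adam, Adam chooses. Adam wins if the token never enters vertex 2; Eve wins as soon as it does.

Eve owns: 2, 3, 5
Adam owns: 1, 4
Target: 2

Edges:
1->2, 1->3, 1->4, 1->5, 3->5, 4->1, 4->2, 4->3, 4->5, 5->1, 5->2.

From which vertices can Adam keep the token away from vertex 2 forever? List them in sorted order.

A0 = {2}
A1: add {5} — 5 (Eve) has 5→2.
A2: add {3} — 3 (Eve) has 3→5.
A3 = A2; e.g. 1 (Adam) can still go to 4. Fixed point.
Eve's attractor = {2, 3, 5}; Adam avoids the target exactly from the complement.

1, 4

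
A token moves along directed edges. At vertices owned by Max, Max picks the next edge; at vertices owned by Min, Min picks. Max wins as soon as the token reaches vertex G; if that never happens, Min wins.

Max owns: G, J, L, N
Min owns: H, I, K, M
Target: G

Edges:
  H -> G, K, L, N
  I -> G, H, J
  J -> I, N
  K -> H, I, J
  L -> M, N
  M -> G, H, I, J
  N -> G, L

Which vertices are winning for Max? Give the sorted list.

G, J, L, N

A0 = {G}
A1: add {N} — N (Max) has N→G.
A2: add {J, L} — J (Max) has J→N; L (Max) has L→N.
A3 = A2; e.g. H (Min) can still go to K. Fixed point.
Max's winning region = {G, J, L, N}.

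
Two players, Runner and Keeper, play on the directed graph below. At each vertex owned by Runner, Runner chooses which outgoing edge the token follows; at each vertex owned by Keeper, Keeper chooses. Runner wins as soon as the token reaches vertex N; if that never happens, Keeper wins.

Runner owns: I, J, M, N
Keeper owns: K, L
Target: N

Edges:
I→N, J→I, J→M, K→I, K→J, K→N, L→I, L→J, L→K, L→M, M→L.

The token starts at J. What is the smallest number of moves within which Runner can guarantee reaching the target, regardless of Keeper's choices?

2

A0 = {N}
A1: add {I} — I (Runner) has I→N.
A2: add {J} — J (Runner) has J→I.
J enters the attractor at level 2, so Runner can force the target in 2 moves from there.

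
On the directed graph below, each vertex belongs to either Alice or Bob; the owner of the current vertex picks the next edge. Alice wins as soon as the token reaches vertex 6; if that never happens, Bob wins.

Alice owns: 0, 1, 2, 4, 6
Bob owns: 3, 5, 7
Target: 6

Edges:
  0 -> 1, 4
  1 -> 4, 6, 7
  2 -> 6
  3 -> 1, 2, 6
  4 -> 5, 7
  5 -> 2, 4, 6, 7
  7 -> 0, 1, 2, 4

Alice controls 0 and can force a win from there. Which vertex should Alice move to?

A0 = {6}
A1: add {1, 2} — 1 (Alice) has 1→6; 2 (Alice) has 2→6.
A2: add {0, 3} — 0 (Alice) has 0→1; 3 (Bob): all of {1, 2, 6} already in.
A3 = A2; e.g. 4 (Alice) has no edge into A2. Fixed point.
From 0, successor 1 is in the attractor (rank 1); the other successor 4 is not.

1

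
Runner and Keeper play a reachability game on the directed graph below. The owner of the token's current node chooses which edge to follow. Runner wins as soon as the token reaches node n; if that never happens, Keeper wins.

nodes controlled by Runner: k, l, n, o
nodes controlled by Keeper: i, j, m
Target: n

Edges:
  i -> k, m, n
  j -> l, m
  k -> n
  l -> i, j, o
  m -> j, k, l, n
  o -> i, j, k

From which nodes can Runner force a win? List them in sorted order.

k, l, n, o

A0 = {n}
A1: add {k} — k (Runner) has k→n.
A2: add {o} — o (Runner) has o→k.
A3: add {l} — l (Runner) has l→o.
A4 = A3; e.g. i (Keeper) can still go to m. Fixed point.
Runner's winning region = {k, l, n, o}.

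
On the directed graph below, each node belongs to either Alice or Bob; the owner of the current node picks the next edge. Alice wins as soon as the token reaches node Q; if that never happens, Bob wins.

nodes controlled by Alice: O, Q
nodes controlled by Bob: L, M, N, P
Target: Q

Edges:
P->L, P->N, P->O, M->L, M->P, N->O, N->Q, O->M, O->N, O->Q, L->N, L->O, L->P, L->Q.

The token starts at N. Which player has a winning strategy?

A0 = {Q}
A1: add {O} — O (Alice) has O→Q.
A2: add {N} — N (Bob): all of {O, Q} already in.
A3 = A2; e.g. L (Bob) can still go to P. Fixed point.
N ∈ A2, so Alice can force the target.

Alice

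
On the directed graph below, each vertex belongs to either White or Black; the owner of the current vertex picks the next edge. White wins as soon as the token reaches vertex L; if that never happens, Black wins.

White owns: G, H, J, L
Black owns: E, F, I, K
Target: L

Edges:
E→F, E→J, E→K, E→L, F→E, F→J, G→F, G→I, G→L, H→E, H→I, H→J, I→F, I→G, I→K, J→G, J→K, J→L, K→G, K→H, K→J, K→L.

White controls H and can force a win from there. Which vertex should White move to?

J

A0 = {L}
A1: add {G, J} — G (White) has G→L; J (White) has J→L.
A2: add {H} — H (White) has H→J.
A3: add {K} — K (Black): all of {G, H, J, L} already in.
A4 = A3; e.g. E (Black) can still go to F. Fixed point.
From H, successor J is in the attractor (rank 1); the other successors E, I are not.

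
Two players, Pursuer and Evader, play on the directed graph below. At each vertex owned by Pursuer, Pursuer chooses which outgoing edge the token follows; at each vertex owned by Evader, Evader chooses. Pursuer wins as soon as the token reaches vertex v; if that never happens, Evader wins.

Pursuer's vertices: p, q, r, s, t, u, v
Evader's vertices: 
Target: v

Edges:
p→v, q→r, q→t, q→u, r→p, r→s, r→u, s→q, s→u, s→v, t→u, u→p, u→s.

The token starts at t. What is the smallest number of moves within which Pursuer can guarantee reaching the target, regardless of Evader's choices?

3

A0 = {v}
A1: add {p, s} — p (Pursuer) has p→v; s (Pursuer) has s→v.
A2: add {r, u} — r (Pursuer) has r→p; u (Pursuer) has u→p.
A3: add {q, t} — q (Pursuer) has q→r; t (Pursuer) has t→u.
A3 = all vertices. Fixed point.
t enters the attractor at level 3, so Pursuer can force the target in 3 moves from there.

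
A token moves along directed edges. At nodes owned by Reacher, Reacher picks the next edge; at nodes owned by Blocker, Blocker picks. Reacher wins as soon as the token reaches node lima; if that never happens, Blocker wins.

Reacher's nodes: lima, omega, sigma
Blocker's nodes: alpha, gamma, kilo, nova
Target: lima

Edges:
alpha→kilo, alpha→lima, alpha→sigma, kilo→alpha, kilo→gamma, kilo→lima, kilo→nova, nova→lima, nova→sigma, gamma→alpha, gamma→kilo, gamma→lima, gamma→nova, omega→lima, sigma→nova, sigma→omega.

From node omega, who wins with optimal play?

Reacher

A0 = {lima}
A1: add {omega} — omega (Reacher) has omega→lima.
omega ∈ A1, so Reacher can force the target.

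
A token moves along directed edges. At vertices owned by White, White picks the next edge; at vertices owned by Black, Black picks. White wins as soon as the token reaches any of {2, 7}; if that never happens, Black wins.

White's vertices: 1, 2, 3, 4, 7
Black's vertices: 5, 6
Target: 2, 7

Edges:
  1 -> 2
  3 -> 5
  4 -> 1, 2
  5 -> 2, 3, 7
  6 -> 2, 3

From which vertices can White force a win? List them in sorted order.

A0 = {2, 7}
A1: add {1, 4} — 1 (White) has 1→2; 4 (White) has 4→2.
A2 = A1; e.g. 3 (White) has no edge into A1. Fixed point.
White's winning region = {1, 2, 4, 7}.

1, 2, 4, 7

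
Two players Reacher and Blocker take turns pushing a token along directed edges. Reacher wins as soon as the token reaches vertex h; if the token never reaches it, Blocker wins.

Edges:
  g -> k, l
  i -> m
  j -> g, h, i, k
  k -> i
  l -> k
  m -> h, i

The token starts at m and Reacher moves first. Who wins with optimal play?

Reacher

Track states (vertex, player-to-move).
A0 = {(h,Reacher), (h,Blocker)}
A1: add {(j,Reacher), (m,Reacher)}.
(m,Reacher) ∈ A1 ⇒ Reacher forces the target.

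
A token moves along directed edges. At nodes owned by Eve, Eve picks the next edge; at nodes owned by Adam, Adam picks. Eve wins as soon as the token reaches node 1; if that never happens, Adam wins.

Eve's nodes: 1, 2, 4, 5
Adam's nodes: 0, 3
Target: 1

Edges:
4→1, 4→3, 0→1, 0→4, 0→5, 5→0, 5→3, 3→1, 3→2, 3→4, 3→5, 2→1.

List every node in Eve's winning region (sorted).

A0 = {1}
A1: add {2, 4} — 2 (Eve) has 2→1; 4 (Eve) has 4→1.
A2 = A1; e.g. 0 (Adam) can still go to 5. Fixed point.
Eve's winning region = {1, 2, 4}.

1, 2, 4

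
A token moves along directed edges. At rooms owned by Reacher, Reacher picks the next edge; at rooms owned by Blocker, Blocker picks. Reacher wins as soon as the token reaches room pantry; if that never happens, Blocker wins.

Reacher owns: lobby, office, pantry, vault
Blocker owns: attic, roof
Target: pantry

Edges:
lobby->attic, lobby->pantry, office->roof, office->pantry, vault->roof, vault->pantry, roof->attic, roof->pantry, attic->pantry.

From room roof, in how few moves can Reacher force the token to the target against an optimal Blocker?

2

A0 = {pantry}
A1: add {attic, lobby, office, vault} — lobby (Reacher) has lobby→pantry; office (Reacher) has office→pantry; vault (Reacher) has vault→pantry; attic (Blocker): all of {pantry} already in.
A2: add {roof} — roof (Blocker): all of {attic, pantry} already in.
A2 = all vertices. Fixed point.
roof enters the attractor at level 2, so Reacher can force the target in 2 moves from there.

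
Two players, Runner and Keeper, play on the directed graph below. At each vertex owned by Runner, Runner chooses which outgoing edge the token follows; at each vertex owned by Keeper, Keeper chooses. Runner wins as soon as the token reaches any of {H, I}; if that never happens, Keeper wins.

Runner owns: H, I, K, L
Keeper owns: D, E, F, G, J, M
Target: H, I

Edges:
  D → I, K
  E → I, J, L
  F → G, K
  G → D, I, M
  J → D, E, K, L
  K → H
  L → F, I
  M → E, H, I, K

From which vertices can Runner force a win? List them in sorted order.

D, H, I, K, L

A0 = {H, I}
A1: add {K, L} — K (Runner) has K→H; L (Runner) has L→I.
A2: add {D} — D (Keeper): all of {I, K} already in.
A3 = A2; e.g. E (Keeper) can still go to J. Fixed point.
Runner's winning region = {D, H, I, K, L}.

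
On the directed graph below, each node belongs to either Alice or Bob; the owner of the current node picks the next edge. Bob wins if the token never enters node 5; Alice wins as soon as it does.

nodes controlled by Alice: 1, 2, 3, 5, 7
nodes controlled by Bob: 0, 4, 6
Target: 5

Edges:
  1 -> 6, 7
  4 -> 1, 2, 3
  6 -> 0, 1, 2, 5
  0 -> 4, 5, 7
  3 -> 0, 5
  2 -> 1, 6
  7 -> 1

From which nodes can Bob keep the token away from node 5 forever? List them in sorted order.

0, 1, 2, 4, 6, 7

A0 = {5}
A1: add {3} — 3 (Alice) has 3→5.
A2 = A1; e.g. 0 (Bob) can still go to 4. Fixed point.
Alice's attractor = {3, 5}; Bob avoids the target exactly from the complement.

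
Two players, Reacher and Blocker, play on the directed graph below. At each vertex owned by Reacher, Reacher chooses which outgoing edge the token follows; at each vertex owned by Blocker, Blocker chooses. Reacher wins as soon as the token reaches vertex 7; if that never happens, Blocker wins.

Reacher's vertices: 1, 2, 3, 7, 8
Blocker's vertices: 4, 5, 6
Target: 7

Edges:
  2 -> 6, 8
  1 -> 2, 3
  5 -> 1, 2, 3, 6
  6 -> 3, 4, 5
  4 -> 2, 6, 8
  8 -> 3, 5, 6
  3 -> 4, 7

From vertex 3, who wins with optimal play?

Reacher

A0 = {7}
A1: add {3} — 3 (Reacher) has 3→7.
3 ∈ A1, so Reacher can force the target.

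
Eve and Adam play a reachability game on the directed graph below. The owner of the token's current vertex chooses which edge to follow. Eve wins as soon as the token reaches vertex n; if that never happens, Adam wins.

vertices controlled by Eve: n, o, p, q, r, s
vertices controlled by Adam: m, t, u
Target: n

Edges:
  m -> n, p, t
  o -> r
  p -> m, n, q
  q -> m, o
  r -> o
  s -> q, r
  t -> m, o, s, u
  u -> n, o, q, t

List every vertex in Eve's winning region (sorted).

n, p

A0 = {n}
A1: add {p} — p (Eve) has p→n.
A2 = A1; e.g. m (Adam) can still go to t. Fixed point.
Eve's winning region = {n, p}.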